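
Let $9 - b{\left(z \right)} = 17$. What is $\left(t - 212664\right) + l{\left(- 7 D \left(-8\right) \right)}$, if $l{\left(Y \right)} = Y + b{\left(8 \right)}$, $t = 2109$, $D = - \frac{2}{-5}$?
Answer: $- \frac{1052703}{5} \approx -2.1054 \cdot 10^{5}$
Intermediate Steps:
$b{\left(z \right)} = -8$ ($b{\left(z \right)} = 9 - 17 = -8$)
$D = \frac{2}{5}$ ($D = \left(-2\right) \left(- \frac{1}{5}\right) = \frac{2}{5} \approx 0.4$)
$l{\left(Y \right)} = -8 + Y$ ($l{\left(Y \right)} = Y - 8 = -8 + Y$)
$\left(t - 212664\right) + l{\left(- 7 D \left(-8\right) \right)} = \left(2109 - 212664\right) - \left(8 - \left(-7\right) \frac{2}{5} \left(-8\right)\right) = -210555 - - \frac{72}{5} = -210555 + \left(-8 + \frac{112}{5}\right) = -210555 + \frac{72}{5} = - \frac{1052703}{5}$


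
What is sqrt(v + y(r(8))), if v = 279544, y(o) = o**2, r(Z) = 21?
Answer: sqrt(279985) ≈ 529.14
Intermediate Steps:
sqrt(v + y(r(8))) = sqrt(279544 + 21**2) = sqrt(279544 + 441) = sqrt(279985)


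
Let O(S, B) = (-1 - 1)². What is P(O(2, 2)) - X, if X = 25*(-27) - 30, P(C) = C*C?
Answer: 721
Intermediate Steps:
O(S, B) = 4 (O(S, B) = (-2)² = 4)
P(C) = C²
X = -705 (X = -675 - 30 = -705)
P(O(2, 2)) - X = 4² - 1*(-705) = 16 + 705 = 721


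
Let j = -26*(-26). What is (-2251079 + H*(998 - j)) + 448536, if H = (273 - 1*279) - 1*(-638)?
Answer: -1599039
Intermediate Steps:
j = 676
H = 632 (H = (273 - 279) + 638 = -6 + 638 = 632)
(-2251079 + H*(998 - j)) + 448536 = (-2251079 + 632*(998 - 1*676)) + 448536 = (-2251079 + 632*(998 - 676)) + 448536 = (-2251079 + 632*322) + 448536 = (-2251079 + 203504) + 448536 = -2047575 + 448536 = -1599039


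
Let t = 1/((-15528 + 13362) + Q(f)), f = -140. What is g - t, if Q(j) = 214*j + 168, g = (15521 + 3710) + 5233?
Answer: 781820513/31958 ≈ 24464.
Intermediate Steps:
g = 24464 (g = 19231 + 5233 = 24464)
Q(j) = 168 + 214*j
t = -1/31958 (t = 1/((-15528 + 13362) + (168 + 214*(-140))) = 1/(-2166 + (168 - 29960)) = 1/(-2166 - 29792) = 1/(-31958) = -1/31958 ≈ -3.1291e-5)
g - t = 24464 - 1*(-1/31958) = 24464 + 1/31958 = 781820513/31958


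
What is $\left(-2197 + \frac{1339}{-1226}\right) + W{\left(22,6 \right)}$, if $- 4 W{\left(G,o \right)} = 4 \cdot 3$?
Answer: $- \frac{2698539}{1226} \approx -2201.1$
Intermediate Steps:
$W{\left(G,o \right)} = -3$ ($W{\left(G,o \right)} = - \frac{4 \cdot 3}{4} = \left(- \frac{1}{4}\right) 12 = -3$)
$\left(-2197 + \frac{1339}{-1226}\right) + W{\left(22,6 \right)} = \left(-2197 + \frac{1339}{-1226}\right) - 3 = \left(-2197 + 1339 \left(- \frac{1}{1226}\right)\right) - 3 = \left(-2197 - \frac{1339}{1226}\right) - 3 = - \frac{2694861}{1226} - 3 = - \frac{2698539}{1226}$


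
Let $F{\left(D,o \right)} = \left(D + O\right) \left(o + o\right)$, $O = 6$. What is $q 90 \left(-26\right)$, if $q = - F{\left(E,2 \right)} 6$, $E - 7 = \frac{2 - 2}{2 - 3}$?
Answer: $730080$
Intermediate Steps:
$E = 7$ ($E = 7 + \frac{2 - 2}{2 - 3} = 7 + \frac{0}{-1} = 7 + 0 \left(-1\right) = 7 + 0 = 7$)
$F{\left(D,o \right)} = 2 o \left(6 + D\right)$ ($F{\left(D,o \right)} = \left(D + 6\right) \left(o + o\right) = \left(6 + D\right) 2 o = 2 o \left(6 + D\right)$)
$q = -312$ ($q = - 2 \cdot 2 \left(6 + 7\right) 6 = - 2 \cdot 2 \cdot 13 \cdot 6 = \left(-1\right) 52 \cdot 6 = \left(-52\right) 6 = -312$)
$q 90 \left(-26\right) = \left(-312\right) 90 \left(-26\right) = \left(-28080\right) \left(-26\right) = 730080$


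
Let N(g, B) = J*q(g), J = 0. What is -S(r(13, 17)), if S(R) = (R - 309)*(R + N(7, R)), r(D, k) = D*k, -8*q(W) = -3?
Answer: 19448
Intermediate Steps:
q(W) = 3/8 (q(W) = -1/8*(-3) = 3/8)
N(g, B) = 0 (N(g, B) = 0*(3/8) = 0)
S(R) = R*(-309 + R) (S(R) = (R - 309)*(R + 0) = (-309 + R)*R = R*(-309 + R))
-S(r(13, 17)) = -13*17*(-309 + 13*17) = -221*(-309 + 221) = -221*(-88) = -1*(-19448) = 19448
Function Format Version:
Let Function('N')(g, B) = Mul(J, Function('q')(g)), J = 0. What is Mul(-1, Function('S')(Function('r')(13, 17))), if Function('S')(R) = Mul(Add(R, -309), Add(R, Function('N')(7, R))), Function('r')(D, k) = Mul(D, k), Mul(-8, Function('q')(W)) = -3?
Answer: 19448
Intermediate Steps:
Function('q')(W) = Rational(3, 8) (Function('q')(W) = Mul(Rational(-1, 8), -3) = Rational(3, 8))
Function('N')(g, B) = 0 (Function('N')(g, B) = Mul(0, Rational(3, 8)) = 0)
Function('S')(R) = Mul(R, Add(-309, R)) (Function('S')(R) = Mul(Add(R, -309), Add(R, 0)) = Mul(Add(-309, R), R) = Mul(R, Add(-309, R)))
Mul(-1, Function('S')(Function('r')(13, 17))) = Mul(-1, Mul(Mul(13, 17), Add(-309, Mul(13, 17)))) = Mul(-1, Mul(221, Add(-309, 221))) = Mul(-1, Mul(221, -88)) = Mul(-1, -19448) = 19448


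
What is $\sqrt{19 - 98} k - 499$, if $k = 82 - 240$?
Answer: $-499 - 158 i \sqrt{79} \approx -499.0 - 1404.3 i$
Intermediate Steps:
$k = -158$
$\sqrt{19 - 98} k - 499 = \sqrt{19 - 98} \left(-158\right) - 499 = \sqrt{-79} \left(-158\right) - 499 = i \sqrt{79} \left(-158\right) - 499 = - 158 i \sqrt{79} - 499 = -499 - 158 i \sqrt{79}$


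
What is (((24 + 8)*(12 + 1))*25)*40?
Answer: 416000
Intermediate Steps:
(((24 + 8)*(12 + 1))*25)*40 = ((32*13)*25)*40 = (416*25)*40 = 10400*40 = 416000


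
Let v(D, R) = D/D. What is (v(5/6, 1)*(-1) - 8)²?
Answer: 81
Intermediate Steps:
v(D, R) = 1
(v(5/6, 1)*(-1) - 8)² = (1*(-1) - 8)² = (-1 - 8)² = (-9)² = 81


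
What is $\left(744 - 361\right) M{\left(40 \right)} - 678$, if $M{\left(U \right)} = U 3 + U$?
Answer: $60602$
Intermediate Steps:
$M{\left(U \right)} = 4 U$ ($M{\left(U \right)} = 3 U + U = 4 U$)
$\left(744 - 361\right) M{\left(40 \right)} - 678 = \left(744 - 361\right) 4 \cdot 40 - 678 = \left(744 - 361\right) 160 - 678 = 383 \cdot 160 - 678 = 61280 - 678 = 60602$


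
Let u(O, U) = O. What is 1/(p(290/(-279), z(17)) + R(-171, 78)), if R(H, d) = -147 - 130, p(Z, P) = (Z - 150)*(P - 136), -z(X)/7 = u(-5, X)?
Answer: 279/4178857 ≈ 6.6765e-5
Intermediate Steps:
z(X) = 35 (z(X) = -7*(-5) = 35)
p(Z, P) = (-150 + Z)*(-136 + P)
R(H, d) = -277
1/(p(290/(-279), z(17)) + R(-171, 78)) = 1/((20400 - 150*35 - 39440/(-279) + 35*(290/(-279))) - 277) = 1/((20400 - 5250 - 39440*(-1)/279 + 35*(290*(-1/279))) - 277) = 1/((20400 - 5250 - 136*(-290/279) + 35*(-290/279)) - 277) = 1/((20400 - 5250 + 39440/279 - 10150/279) - 277) = 1/(4256140/279 - 277) = 1/(4178857/279) = 279/4178857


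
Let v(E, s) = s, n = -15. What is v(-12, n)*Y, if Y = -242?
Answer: 3630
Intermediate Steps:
v(-12, n)*Y = -15*(-242) = 3630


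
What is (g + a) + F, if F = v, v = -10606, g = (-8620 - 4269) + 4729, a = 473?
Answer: -18293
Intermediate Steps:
g = -8160 (g = -12889 + 4729 = -8160)
F = -10606
(g + a) + F = (-8160 + 473) - 10606 = -7687 - 10606 = -18293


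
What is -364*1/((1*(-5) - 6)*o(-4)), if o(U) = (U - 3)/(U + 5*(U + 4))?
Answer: 208/11 ≈ 18.909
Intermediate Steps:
o(U) = (-3 + U)/(20 + 6*U) (o(U) = (-3 + U)/(U + 5*(4 + U)) = (-3 + U)/(U + (20 + 5*U)) = (-3 + U)/(20 + 6*U))
-364*1/((1*(-5) - 6)*o(-4)) = -364*2*(10 + 3*(-4))/((-3 - 4)*(1*(-5) - 6)) = -364*4/(7*(-5 - 6)) = -364/((-11*(-7)/(2*(-2)))) = -364/((-11*(-1)*(-7)/(2*2))) = -364/((-11*7/4)) = -364/(-77/4) = -364*(-4/77) = 208/11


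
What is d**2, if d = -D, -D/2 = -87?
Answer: 30276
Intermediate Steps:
D = 174 (D = -2*(-87) = 174)
d = -174 (d = -1*174 = -174)
d**2 = (-174)**2 = 30276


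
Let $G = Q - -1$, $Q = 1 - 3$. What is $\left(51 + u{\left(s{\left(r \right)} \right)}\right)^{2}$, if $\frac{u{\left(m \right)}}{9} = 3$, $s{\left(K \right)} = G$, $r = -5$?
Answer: $6084$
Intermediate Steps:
$Q = -2$ ($Q = 1 - 3 = -2$)
$G = -1$ ($G = -2 - -1 = -2 + 1 = -1$)
$s{\left(K \right)} = -1$
$u{\left(m \right)} = 27$ ($u{\left(m \right)} = 9 \cdot 3 = 27$)
$\left(51 + u{\left(s{\left(r \right)} \right)}\right)^{2} = \left(51 + 27\right)^{2} = 78^{2} = 6084$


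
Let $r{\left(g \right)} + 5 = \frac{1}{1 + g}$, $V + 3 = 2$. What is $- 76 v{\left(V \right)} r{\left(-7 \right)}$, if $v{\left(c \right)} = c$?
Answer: $- \frac{1178}{3} \approx -392.67$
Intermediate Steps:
$V = -1$ ($V = -3 + 2 = -1$)
$r{\left(g \right)} = -5 + \frac{1}{1 + g}$
$- 76 v{\left(V \right)} r{\left(-7 \right)} = \left(-76\right) \left(-1\right) \frac{-4 - -35}{1 - 7} = 76 \frac{-4 + 35}{-6} = 76 \left(\left(- \frac{1}{6}\right) 31\right) = 76 \left(- \frac{31}{6}\right) = - \frac{1178}{3}$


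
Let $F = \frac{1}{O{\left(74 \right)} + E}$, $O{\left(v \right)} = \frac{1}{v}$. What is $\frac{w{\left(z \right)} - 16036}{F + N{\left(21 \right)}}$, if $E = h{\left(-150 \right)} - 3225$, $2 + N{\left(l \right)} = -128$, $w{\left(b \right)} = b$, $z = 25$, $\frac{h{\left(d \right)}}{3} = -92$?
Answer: $\frac{4148017803}{33679564} \approx 123.16$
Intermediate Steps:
$h{\left(d \right)} = -276$ ($h{\left(d \right)} = 3 \left(-92\right) = -276$)
$N{\left(l \right)} = -130$ ($N{\left(l \right)} = -2 - 128 = -130$)
$E = -3501$ ($E = -276 - 3225 = -3501$)
$F = - \frac{74}{259073}$ ($F = \frac{1}{\frac{1}{74} - 3501} = \frac{1}{- \frac{259073}{74}} = - \frac{74}{259073} \approx -0.00028563$)
$\frac{w{\left(z \right)} - 16036}{F + N{\left(21 \right)}} = \frac{25 - 16036}{- \frac{74}{259073} - 130} = - \frac{16011}{- \frac{33679564}{259073}} = \left(-16011\right) \left(- \frac{259073}{33679564}\right) = \frac{4148017803}{33679564}$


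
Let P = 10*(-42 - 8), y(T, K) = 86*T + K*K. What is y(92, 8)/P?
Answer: -1994/125 ≈ -15.952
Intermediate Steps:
y(T, K) = K**2 + 86*T (y(T, K) = 86*T + K**2 = K**2 + 86*T)
P = -500 (P = 10*(-50) = -500)
y(92, 8)/P = (8**2 + 86*92)/(-500) = (64 + 7912)*(-1/500) = 7976*(-1/500) = -1994/125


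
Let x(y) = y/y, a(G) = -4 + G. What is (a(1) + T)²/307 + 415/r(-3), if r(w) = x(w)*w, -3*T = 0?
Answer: -127378/921 ≈ -138.30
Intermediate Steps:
T = 0 (T = -⅓*0 = 0)
x(y) = 1
r(w) = w (r(w) = 1*w = w)
(a(1) + T)²/307 + 415/r(-3) = ((-4 + 1) + 0)²/307 + 415/(-3) = (-3 + 0)²*(1/307) + 415*(-⅓) = (-3)²*(1/307) - 415/3 = 9*(1/307) - 415/3 = 9/307 - 415/3 = -127378/921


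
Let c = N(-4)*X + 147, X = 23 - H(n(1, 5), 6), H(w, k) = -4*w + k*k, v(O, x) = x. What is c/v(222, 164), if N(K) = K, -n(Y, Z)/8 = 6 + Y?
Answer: 1095/164 ≈ 6.6768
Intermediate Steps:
n(Y, Z) = -48 - 8*Y (n(Y, Z) = -8*(6 + Y) = -48 - 8*Y)
H(w, k) = k² - 4*w (H(w, k) = -4*w + k² = k² - 4*w)
X = -237 (X = 23 - (6² - 4*(-48 - 8*1)) = 23 - (36 - 4*(-48 - 8)) = 23 - (36 - 4*(-56)) = 23 - (36 + 224) = 23 - 1*260 = 23 - 260 = -237)
c = 1095 (c = -4*(-237) + 147 = 948 + 147 = 1095)
c/v(222, 164) = 1095/164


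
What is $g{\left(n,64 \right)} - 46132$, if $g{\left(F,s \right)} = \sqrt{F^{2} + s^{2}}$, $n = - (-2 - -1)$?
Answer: $-46132 + \sqrt{4097} \approx -46068.0$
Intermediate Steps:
$n = 1$ ($n = - (-2 + 1) = \left(-1\right) \left(-1\right) = 1$)
$g{\left(n,64 \right)} - 46132 = \sqrt{1^{2} + 64^{2}} - 46132 = \sqrt{1 + 4096} - 46132 = \sqrt{4097} - 46132 = -46132 + \sqrt{4097}$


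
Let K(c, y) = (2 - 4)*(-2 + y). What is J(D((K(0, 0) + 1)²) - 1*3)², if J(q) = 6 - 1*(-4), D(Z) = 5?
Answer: 100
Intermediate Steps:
K(c, y) = 4 - 2*y (K(c, y) = -2*(-2 + y) = 4 - 2*y)
J(q) = 10 (J(q) = 6 + 4 = 10)
J(D((K(0, 0) + 1)²) - 1*3)² = 10² = 100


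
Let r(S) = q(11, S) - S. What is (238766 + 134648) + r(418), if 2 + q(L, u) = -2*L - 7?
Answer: 372965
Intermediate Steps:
q(L, u) = -9 - 2*L (q(L, u) = -2 + (-2*L - 7) = -2 + (-7 - 2*L) = -9 - 2*L)
r(S) = -31 - S (r(S) = (-9 - 2*11) - S = (-9 - 22) - S = -31 - S)
(238766 + 134648) + r(418) = (238766 + 134648) + (-31 - 1*418) = 373414 + (-31 - 418) = 373414 - 449 = 372965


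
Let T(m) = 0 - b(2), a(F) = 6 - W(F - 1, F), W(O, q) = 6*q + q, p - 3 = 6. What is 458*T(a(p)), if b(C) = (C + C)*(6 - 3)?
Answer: -5496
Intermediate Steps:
p = 9 (p = 3 + 6 = 9)
b(C) = 6*C (b(C) = (2*C)*3 = 6*C)
W(O, q) = 7*q
a(F) = 6 - 7*F
T(m) = -12 (T(m) = 0 - 6*2 = 0 - 1*12 = 0 - 12 = -12)
458*T(a(p)) = 458*(-12) = -5496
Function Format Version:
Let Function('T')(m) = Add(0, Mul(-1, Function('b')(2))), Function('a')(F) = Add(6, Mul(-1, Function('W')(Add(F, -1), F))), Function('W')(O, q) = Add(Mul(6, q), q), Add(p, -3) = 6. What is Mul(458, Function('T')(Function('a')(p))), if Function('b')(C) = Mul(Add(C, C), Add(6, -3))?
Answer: -5496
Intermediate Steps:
p = 9 (p = Add(3, 6) = 9)
Function('b')(C) = Mul(6, C) (Function('b')(C) = Mul(Mul(2, C), 3) = Mul(6, C))
Function('W')(O, q) = Mul(7, q)
Function('a')(F) = Add(6, Mul(-7, F)) (Function('a')(F) = Add(6, Mul(-1, Mul(7, F))) = Add(6, Mul(-7, F)))
Function('T')(m) = -12 (Function('T')(m) = Add(0, Mul(-1, Mul(6, 2))) = Add(0, Mul(-1, 12)) = Add(0, -12) = -12)
Mul(458, Function('T')(Function('a')(p))) = Mul(458, -12) = -5496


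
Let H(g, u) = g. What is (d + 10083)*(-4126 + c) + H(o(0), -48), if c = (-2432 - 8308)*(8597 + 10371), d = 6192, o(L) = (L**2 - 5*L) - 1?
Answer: -3315550258651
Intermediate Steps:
o(L) = -1 + L**2 - 5*L
c = -203716320 (c = -10740*18968 = -203716320)
(d + 10083)*(-4126 + c) + H(o(0), -48) = (6192 + 10083)*(-4126 - 203716320) + (-1 + 0**2 - 5*0) = 16275*(-203720446) + (-1 + 0 + 0) = -3315550258650 - 1 = -3315550258651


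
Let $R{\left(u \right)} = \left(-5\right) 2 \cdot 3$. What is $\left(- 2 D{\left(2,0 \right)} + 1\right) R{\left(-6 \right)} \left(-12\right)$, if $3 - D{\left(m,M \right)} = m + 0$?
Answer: $-360$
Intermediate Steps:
$D{\left(m,M \right)} = 3 - m$ ($D{\left(m,M \right)} = 3 - \left(m + 0\right) = 3 - m$)
$R{\left(u \right)} = -30$ ($R{\left(u \right)} = \left(-10\right) 3 = -30$)
$\left(- 2 D{\left(2,0 \right)} + 1\right) R{\left(-6 \right)} \left(-12\right) = \left(- 2 \left(3 - 2\right) + 1\right) \left(-30\right) \left(-12\right) = \left(\left(-2\right) 1 + 1\right) \left(-30\right) \left(-12\right) = \left(-2 + 1\right) \left(-30\right) \left(-12\right) = \left(-1\right) \left(-30\right) \left(-12\right) = 30 \left(-12\right) = -360$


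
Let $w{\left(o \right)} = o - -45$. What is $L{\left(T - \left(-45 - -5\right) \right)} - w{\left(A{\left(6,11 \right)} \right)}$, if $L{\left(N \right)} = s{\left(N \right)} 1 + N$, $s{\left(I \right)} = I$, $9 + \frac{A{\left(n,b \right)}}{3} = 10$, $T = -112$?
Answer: $-192$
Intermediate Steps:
$A{\left(n,b \right)} = 3$ ($A{\left(n,b \right)} = -27 + 3 \cdot 10 = -27 + 30 = 3$)
$L{\left(N \right)} = 2 N$ ($L{\left(N \right)} = N 1 + N = N + N = 2 N$)
$w{\left(o \right)} = 45 + o$ ($w{\left(o \right)} = o + 45 = 45 + o$)
$L{\left(T - \left(-45 - -5\right) \right)} - w{\left(A{\left(6,11 \right)} \right)} = 2 \left(-112 - \left(-45 - -5\right)\right) - \left(45 + 3\right) = 2 \left(-112 - \left(-45 + 5\right)\right) - 48 = 2 \left(-112 - -40\right) - 48 = 2 \left(-112 + 40\right) - 48 = 2 \left(-72\right) - 48 = -144 - 48 = -192$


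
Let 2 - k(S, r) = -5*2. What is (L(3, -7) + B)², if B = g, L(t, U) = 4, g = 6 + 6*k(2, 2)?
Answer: 6724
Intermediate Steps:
k(S, r) = 12 (k(S, r) = 2 - (-5)*2 = 2 - 1*(-10) = 2 + 10 = 12)
g = 78 (g = 6 + 6*12 = 6 + 72 = 78)
B = 78
(L(3, -7) + B)² = (4 + 78)² = 82² = 6724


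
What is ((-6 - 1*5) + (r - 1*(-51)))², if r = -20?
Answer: 400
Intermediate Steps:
((-6 - 1*5) + (r - 1*(-51)))² = ((-6 - 1*5) + (-20 - 1*(-51)))² = ((-6 - 5) + (-20 + 51))² = (-11 + 31)² = 20² = 400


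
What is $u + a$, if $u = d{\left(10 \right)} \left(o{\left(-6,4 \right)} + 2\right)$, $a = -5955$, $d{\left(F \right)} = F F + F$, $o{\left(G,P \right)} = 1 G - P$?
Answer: $-6835$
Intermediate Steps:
$o{\left(G,P \right)} = G - P$
$d{\left(F \right)} = F + F^{2}$ ($d{\left(F \right)} = F^{2} + F = F + F^{2}$)
$u = -880$ ($u = 10 \left(1 + 10\right) \left(\left(-6 - 4\right) + 2\right) = 10 \cdot 11 \left(\left(-6 - 4\right) + 2\right) = 110 \left(-10 + 2\right) = 110 \left(-8\right) = -880$)
$u + a = -880 - 5955 = -6835$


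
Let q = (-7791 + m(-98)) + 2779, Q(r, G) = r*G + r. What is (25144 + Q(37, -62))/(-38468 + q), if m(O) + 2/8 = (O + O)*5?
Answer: -91548/177841 ≈ -0.51477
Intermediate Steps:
m(O) = -¼ + 10*O (m(O) = -¼ + (O + O)*5 = -¼ + (2*O)*5 = -¼ + 10*O)
Q(r, G) = r + G*r (Q(r, G) = G*r + r = r + G*r)
q = -23969/4 (q = (-7791 + (-¼ + 10*(-98))) + 2779 = (-7791 + (-¼ - 980)) + 2779 = (-7791 - 3921/4) + 2779 = -35085/4 + 2779 = -23969/4 ≈ -5992.3)
(25144 + Q(37, -62))/(-38468 + q) = (25144 + 37*(1 - 62))/(-38468 - 23969/4) = (25144 + 37*(-61))/(-177841/4) = (25144 - 2257)*(-4/177841) = 22887*(-4/177841) = -91548/177841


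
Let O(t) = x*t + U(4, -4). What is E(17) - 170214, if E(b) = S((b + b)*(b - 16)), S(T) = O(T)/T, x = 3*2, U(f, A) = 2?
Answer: -2893535/17 ≈ -1.7021e+5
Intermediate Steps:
x = 6
O(t) = 2 + 6*t (O(t) = 6*t + 2 = 2 + 6*t)
S(T) = (2 + 6*T)/T
E(b) = 6 + 1/(b*(-16 + b)) (E(b) = 6 + 2/(((b + b)*(b - 16))) = 6 + 2/(((2*b)*(-16 + b))) = 6 + 2/((2*b*(-16 + b))) = 6 + 2*(1/(2*b*(-16 + b))) = 6 + 1/(b*(-16 + b)))
E(17) - 170214 = (1 + 6*17*(-16 + 17))/(17*(-16 + 17)) - 170214 = (1/17)*(1 + 6*17*1)/1 - 170214 = (1/17)*1*(1 + 102) - 170214 = (1/17)*1*103 - 170214 = 103/17 - 170214 = -2893535/17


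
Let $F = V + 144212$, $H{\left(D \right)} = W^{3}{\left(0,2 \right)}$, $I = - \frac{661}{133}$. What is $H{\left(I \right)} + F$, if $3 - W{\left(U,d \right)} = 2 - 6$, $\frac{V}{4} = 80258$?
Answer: $465587$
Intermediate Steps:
$V = 321032$ ($V = 4 \cdot 80258 = 321032$)
$W{\left(U,d \right)} = 7$ ($W{\left(U,d \right)} = 3 - \left(2 - 6\right) = 3 - -4 = 3 + 4 = 7$)
$I = - \frac{661}{133}$ ($I = \left(-661\right) \frac{1}{133} = - \frac{661}{133} \approx -4.9699$)
$H{\left(D \right)} = 343$ ($H{\left(D \right)} = 7^{3} = 343$)
$F = 465244$ ($F = 321032 + 144212 = 465244$)
$H{\left(I \right)} + F = 343 + 465244 = 465587$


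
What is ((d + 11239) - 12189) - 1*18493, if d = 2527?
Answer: -16916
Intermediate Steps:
((d + 11239) - 12189) - 1*18493 = ((2527 + 11239) - 12189) - 1*18493 = (13766 - 12189) - 18493 = 1577 - 18493 = -16916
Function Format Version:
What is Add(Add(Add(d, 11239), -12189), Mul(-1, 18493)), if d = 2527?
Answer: -16916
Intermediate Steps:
Add(Add(Add(d, 11239), -12189), Mul(-1, 18493)) = Add(Add(Add(2527, 11239), -12189), Mul(-1, 18493)) = Add(Add(13766, -12189), -18493) = Add(1577, -18493) = -16916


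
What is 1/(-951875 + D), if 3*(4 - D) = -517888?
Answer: -3/2337725 ≈ -1.2833e-6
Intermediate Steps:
D = 517900/3 (D = 4 - ⅓*(-517888) = 4 + 517888/3 = 517900/3 ≈ 1.7263e+5)
1/(-951875 + D) = 1/(-951875 + 517900/3) = 1/(-2337725/3) = -3/2337725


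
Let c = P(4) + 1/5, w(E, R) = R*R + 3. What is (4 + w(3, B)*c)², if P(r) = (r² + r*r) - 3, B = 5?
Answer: 16875664/25 ≈ 6.7503e+5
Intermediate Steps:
w(E, R) = 3 + R² (w(E, R) = R² + 3 = 3 + R²)
P(r) = -3 + 2*r² (P(r) = (r² + r²) - 3 = 2*r² - 3 = -3 + 2*r²)
c = 146/5 (c = (-3 + 2*4²) + 1/5 = (-3 + 2*16) + ⅕ = (-3 + 32) + ⅕ = 29 + ⅕ = 146/5 ≈ 29.200)
(4 + w(3, B)*c)² = (4 + (3 + 5²)*(146/5))² = (4 + (3 + 25)*(146/5))² = (4 + 28*(146/5))² = (4 + 4088/5)² = (4108/5)² = 16875664/25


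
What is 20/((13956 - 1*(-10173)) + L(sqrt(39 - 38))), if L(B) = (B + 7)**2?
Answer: 20/24193 ≈ 0.00082669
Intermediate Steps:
L(B) = (7 + B)**2
20/((13956 - 1*(-10173)) + L(sqrt(39 - 38))) = 20/((13956 - 1*(-10173)) + (7 + sqrt(39 - 38))**2) = 20/((13956 + 10173) + (7 + sqrt(1))**2) = 20/(24129 + (7 + 1)**2) = 20/(24129 + 8**2) = 20/(24129 + 64) = 20/24193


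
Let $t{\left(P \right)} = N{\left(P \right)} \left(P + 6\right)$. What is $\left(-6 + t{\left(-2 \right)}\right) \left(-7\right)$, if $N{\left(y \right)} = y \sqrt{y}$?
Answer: $42 + 56 i \sqrt{2} \approx 42.0 + 79.196 i$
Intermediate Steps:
$N{\left(y \right)} = y^{\frac{3}{2}}$
$t{\left(P \right)} = P^{\frac{3}{2}} \left(6 + P\right)$ ($t{\left(P \right)} = P^{\frac{3}{2}} \left(P + 6\right) = P^{\frac{3}{2}} \left(6 + P\right)$)
$\left(-6 + t{\left(-2 \right)}\right) \left(-7\right) = \left(-6 + \left(-2\right)^{\frac{3}{2}} \left(6 - 2\right)\right) \left(-7\right) = \left(-6 + - 2 i \sqrt{2} \cdot 4\right) \left(-7\right) = \left(-6 - 8 i \sqrt{2}\right) \left(-7\right) = 42 + 56 i \sqrt{2}$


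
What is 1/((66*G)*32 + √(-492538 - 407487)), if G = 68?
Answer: 143616/20626455481 - 5*I*√36001/20626455481 ≈ 6.9627e-6 - 4.5994e-8*I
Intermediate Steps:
1/((66*G)*32 + √(-492538 - 407487)) = 1/((66*68)*32 + √(-492538 - 407487)) = 1/(4488*32 + √(-900025)) = 1/(143616 + 5*I*√36001)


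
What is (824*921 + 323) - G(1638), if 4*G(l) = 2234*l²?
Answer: -1497720847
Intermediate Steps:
G(l) = 1117*l²/2 (G(l) = (2234*l²)/4 = 1117*l²/2)
(824*921 + 323) - G(1638) = (824*921 + 323) - 1117*1638²/2 = (758904 + 323) - 1117*2683044/2 = 759227 - 1*1498480074 = 759227 - 1498480074 = -1497720847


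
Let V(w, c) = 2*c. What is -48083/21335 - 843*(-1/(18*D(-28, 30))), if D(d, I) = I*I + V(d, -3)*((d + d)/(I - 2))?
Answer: -257115041/116745120 ≈ -2.2024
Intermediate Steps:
D(d, I) = I² - 12*d/(-2 + I) (D(d, I) = I*I + (2*(-3))*((d + d)/(I - 2)) = I² - 6*2*d/(-2 + I) = I² - 12*d/(-2 + I))
-48083/21335 - 843*(-1/(18*D(-28, 30))) = -48083/21335 - 843*(-(-2 + 30)/(18*(30³ - 12*(-28) - 2*30²))) = -48083*1/21335 - 843*(-14/(9*(27000 + 336 - 2*900))) = -48083/21335 - 843*(-14/(9*(27000 + 336 - 1800))) = -48083/21335 - 843/((-9*25536/14)) = -48083/21335 - 843/((-18*912)) = -48083/21335 - 843/(-16416) = -48083/21335 - 843*(-1/16416) = -48083/21335 + 281/5472 = -257115041/116745120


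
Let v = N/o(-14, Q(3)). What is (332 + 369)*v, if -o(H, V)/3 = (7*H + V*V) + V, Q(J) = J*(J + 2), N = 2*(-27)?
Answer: 6309/71 ≈ 88.859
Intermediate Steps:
N = -54
Q(J) = J*(2 + J)
o(H, V) = -21*H - 3*V - 3*V² (o(H, V) = -3*((7*H + V*V) + V) = -3*((7*H + V²) + V) = -3*((V² + 7*H) + V) = -3*(V + V² + 7*H) = -21*H - 3*V - 3*V²)
v = 9/71 (v = -54/(-21*(-14) - 9*(2 + 3) - 3*9*(2 + 3)²) = -54/(294 - 9*5 - 3*(3*5)²) = -54/(294 - 3*15 - 3*15²) = -54/(294 - 45 - 3*225) = -54/(294 - 45 - 675) = -54/(-426) = -54*(-1/426) = 9/71 ≈ 0.12676)
(332 + 369)*v = (332 + 369)*(9/71) = 701*(9/71) = 6309/71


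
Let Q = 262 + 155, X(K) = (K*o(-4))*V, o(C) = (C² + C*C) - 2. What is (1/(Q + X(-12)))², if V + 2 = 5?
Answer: 1/439569 ≈ 2.2750e-6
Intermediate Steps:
V = 3 (V = -2 + 5 = 3)
o(C) = -2 + 2*C² (o(C) = (C² + C²) - 2 = 2*C² - 2 = -2 + 2*C²)
X(K) = 90*K (X(K) = (K*(-2 + 2*(-4)²))*3 = (K*(-2 + 2*16))*3 = (K*(-2 + 32))*3 = (K*30)*3 = (30*K)*3 = 90*K)
Q = 417
(1/(Q + X(-12)))² = (1/(417 + 90*(-12)))² = (1/(417 - 1080))² = (1/(-663))² = (-1/663)² = 1/439569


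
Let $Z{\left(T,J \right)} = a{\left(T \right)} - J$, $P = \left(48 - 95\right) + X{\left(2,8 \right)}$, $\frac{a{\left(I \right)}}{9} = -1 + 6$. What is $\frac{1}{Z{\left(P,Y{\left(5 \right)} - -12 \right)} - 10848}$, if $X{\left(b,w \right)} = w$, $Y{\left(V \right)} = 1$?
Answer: $- \frac{1}{10816} \approx -9.2456 \cdot 10^{-5}$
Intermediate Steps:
$a{\left(I \right)} = 45$ ($a{\left(I \right)} = 9 \left(-1 + 6\right) = 9 \cdot 5 = 45$)
$P = -39$ ($P = \left(48 - 95\right) + 8 = -47 + 8 = -39$)
$Z{\left(T,J \right)} = 45 - J$
$\frac{1}{Z{\left(P,Y{\left(5 \right)} - -12 \right)} - 10848} = \frac{1}{\left(45 - \left(1 - -12\right)\right) - 10848} = \frac{1}{\left(45 - \left(1 + 12\right)\right) - 10848} = \frac{1}{\left(45 - 13\right) - 10848} = \frac{1}{32 - 10848} = \frac{1}{-10816} = - \frac{1}{10816}$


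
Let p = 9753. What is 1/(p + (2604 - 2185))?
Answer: 1/10172 ≈ 9.8309e-5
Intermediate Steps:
1/(p + (2604 - 2185)) = 1/(9753 + (2604 - 2185)) = 1/(9753 + 419) = 1/10172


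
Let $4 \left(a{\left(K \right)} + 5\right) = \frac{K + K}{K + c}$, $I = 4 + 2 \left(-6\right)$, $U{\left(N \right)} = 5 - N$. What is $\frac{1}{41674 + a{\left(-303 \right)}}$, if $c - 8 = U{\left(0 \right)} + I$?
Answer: $\frac{596}{24835027} \approx 2.3998 \cdot 10^{-5}$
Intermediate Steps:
$I = -8$ ($I = 4 - 12 = -8$)
$c = 5$ ($c = 8 + \left(\left(5 - 0\right) - 8\right) = 8 + \left(\left(5 + 0\right) - 8\right) = 8 + \left(5 - 8\right) = 8 - 3 = 5$)
$a{\left(K \right)} = -5 + \frac{K}{2 \left(5 + K\right)}$ ($a{\left(K \right)} = -5 + \frac{\left(K + K\right) \frac{1}{K + 5}}{4} = -5 + \frac{2 K \frac{1}{5 + K}}{4} = -5 + \frac{K}{2 \left(5 + K\right)}$)
$\frac{1}{41674 + a{\left(-303 \right)}} = \frac{1}{41674 + \frac{-50 - -2727}{2 \left(5 - 303\right)}} = \frac{1}{41674 + \frac{-50 + 2727}{2 \left(-298\right)}} = \frac{1}{41674 + \frac{1}{2} \left(- \frac{1}{298}\right) 2677} = \frac{1}{41674 - \frac{2677}{596}} = \frac{1}{\frac{24835027}{596}} = \frac{596}{24835027}$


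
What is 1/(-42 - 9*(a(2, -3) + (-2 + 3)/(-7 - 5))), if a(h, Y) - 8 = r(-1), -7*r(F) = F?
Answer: -28/3207 ≈ -0.0087309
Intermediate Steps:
r(F) = -F/7
a(h, Y) = 57/7 (a(h, Y) = 8 - ⅐*(-1) = 8 + ⅐ = 57/7)
1/(-42 - 9*(a(2, -3) + (-2 + 3)/(-7 - 5))) = 1/(-42 - 9*(57/7 + (-2 + 3)/(-7 - 5))) = 1/(-42 - 9*(57/7 + 1/(-12))) = 1/(-42 - 9*(57/7 + 1*(-1/12))) = 1/(-42 - 9*(57/7 - 1/12)) = 1/(-42 - 9*677/84) = 1/(-42 - 2031/28) = 1/(-3207/28) = -28/3207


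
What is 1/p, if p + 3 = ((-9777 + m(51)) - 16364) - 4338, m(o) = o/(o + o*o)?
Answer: -52/1585063 ≈ -3.2806e-5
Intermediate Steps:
m(o) = o/(o + o²)
p = -1585063/52 (p = -3 + (((-9777 + 1/(1 + 51)) - 16364) - 4338) = -3 + (((-9777 + 1/52) - 16364) - 4338) = -3 + ((-508403/52 - 16364) - 4338) = -3 + (-1359331/52 - 4338) = -3 - 1584907/52 = -1585063/52 ≈ -30482.)
1/p = 1/(-1585063/52) = -52/1585063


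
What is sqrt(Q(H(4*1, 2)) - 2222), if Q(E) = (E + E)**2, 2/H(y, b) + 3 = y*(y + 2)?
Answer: I*sqrt(979886)/21 ≈ 47.138*I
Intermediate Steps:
H(y, b) = 2/(-3 + y*(2 + y)) (H(y, b) = 2/(-3 + y*(y + 2)) = 2/(-3 + y*(2 + y)))
Q(E) = 4*E**2 (Q(E) = (2*E)**2 = 4*E**2)
sqrt(Q(H(4*1, 2)) - 2222) = sqrt(4*(2/(-3 + (4*1)**2 + 2*(4*1)))**2 - 2222) = sqrt(4*(2/(-3 + 4**2 + 2*4))**2 - 2222) = sqrt(4*(2/(-3 + 16 + 8))**2 - 2222) = sqrt(4*(2/21)**2 - 2222) = sqrt(4*(4/441) - 2222) = sqrt(16/441 - 2222) = sqrt(-979886/441) = I*sqrt(979886)/21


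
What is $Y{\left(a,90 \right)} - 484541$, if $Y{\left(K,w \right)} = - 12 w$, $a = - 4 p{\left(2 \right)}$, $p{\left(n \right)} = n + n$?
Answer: $-485621$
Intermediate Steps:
$p{\left(n \right)} = 2 n$
$a = -16$ ($a = - 4 \cdot 2 \cdot 2 = \left(-4\right) 4 = -16$)
$Y{\left(a,90 \right)} - 484541 = \left(-12\right) 90 - 484541 = -1080 - 484541 = -485621$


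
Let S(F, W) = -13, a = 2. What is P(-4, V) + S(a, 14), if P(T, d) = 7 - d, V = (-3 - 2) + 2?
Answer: -3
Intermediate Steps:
V = -3 (V = -5 + 2 = -3)
P(-4, V) + S(a, 14) = (7 - 1*(-3)) - 13 = (7 + 3) - 13 = 10 - 13 = -3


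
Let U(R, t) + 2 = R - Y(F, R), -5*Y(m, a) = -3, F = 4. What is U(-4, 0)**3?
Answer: -35937/125 ≈ -287.50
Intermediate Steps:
Y(m, a) = 3/5 (Y(m, a) = -1/5*(-3) = 3/5)
U(R, t) = -13/5 + R (U(R, t) = -2 + (R - 1*3/5) = -2 + (R - 3/5) = -2 + (-3/5 + R) = -13/5 + R)
U(-4, 0)**3 = (-13/5 - 4)**3 = (-33/5)**3 = -35937/125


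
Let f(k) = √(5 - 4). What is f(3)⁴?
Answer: 1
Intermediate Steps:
f(k) = 1 (f(k) = √1 = 1)
f(3)⁴ = 1⁴ = 1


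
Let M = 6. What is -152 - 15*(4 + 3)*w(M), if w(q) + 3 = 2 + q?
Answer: -677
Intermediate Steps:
w(q) = -1 + q (w(q) = -3 + (2 + q) = -1 + q)
-152 - 15*(4 + 3)*w(M) = -152 - 15*(4 + 3)*(-1 + 6) = -152 - 105*5 = -152 - 15*35 = -152 - 525 = -677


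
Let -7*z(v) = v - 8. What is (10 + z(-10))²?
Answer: 7744/49 ≈ 158.04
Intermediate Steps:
z(v) = 8/7 - v/7 (z(v) = -(v - 8)/7 = -(-8 + v)/7 = 8/7 - v/7)
(10 + z(-10))² = (10 + (8/7 - ⅐*(-10)))² = (10 + (8/7 + 10/7))² = (10 + 18/7)² = (88/7)² = 7744/49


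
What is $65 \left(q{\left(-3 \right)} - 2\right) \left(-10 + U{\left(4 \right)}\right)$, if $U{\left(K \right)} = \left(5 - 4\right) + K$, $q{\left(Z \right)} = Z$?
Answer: $1625$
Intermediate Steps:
$U{\left(K \right)} = 1 + K$
$65 \left(q{\left(-3 \right)} - 2\right) \left(-10 + U{\left(4 \right)}\right) = 65 \left(-3 - 2\right) \left(-10 + \left(1 + 4\right)\right) = 65 \left(-3 - 2\right) \left(-10 + 5\right) = 65 \left(\left(-5\right) \left(-5\right)\right) = 65 \cdot 25 = 1625$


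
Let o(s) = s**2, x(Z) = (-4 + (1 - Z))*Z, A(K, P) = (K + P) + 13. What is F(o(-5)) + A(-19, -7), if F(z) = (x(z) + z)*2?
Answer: -1363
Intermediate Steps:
A(K, P) = 13 + K + P
x(Z) = Z*(-3 - Z) (x(Z) = (-3 - Z)*Z = Z*(-3 - Z))
F(z) = 2*z - 2*z*(3 + z) (F(z) = (-z*(3 + z) + z)*2 = (z - z*(3 + z))*2 = 2*z - 2*z*(3 + z))
F(o(-5)) + A(-19, -7) = 2*(-5)**2*(-2 - 1*(-5)**2) + (13 - 19 - 7) = 2*25*(-2 - 1*25) - 13 = 2*25*(-2 - 25) - 13 = 2*25*(-27) - 13 = -1350 - 13 = -1363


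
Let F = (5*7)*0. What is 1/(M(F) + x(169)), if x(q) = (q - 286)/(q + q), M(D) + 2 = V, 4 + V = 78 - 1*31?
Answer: 26/1057 ≈ 0.024598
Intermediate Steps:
V = 43 (V = -4 + (78 - 1*31) = -4 + (78 - 31) = -4 + 47 = 43)
F = 0 (F = 35*0 = 0)
M(D) = 41 (M(D) = -2 + 43 = 41)
x(q) = (-286 + q)/(2*q) (x(q) = (-286 + q)/((2*q)) = (-286 + q)*(1/(2*q)) = (-286 + q)/(2*q))
1/(M(F) + x(169)) = 1/(41 + (½)*(-286 + 169)/169) = 1/(41 + (½)*(1/169)*(-117)) = 1/(41 - 9/26) = 1/(1057/26) = 26/1057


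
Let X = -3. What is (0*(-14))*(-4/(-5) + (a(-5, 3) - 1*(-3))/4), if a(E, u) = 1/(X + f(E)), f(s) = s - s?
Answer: 0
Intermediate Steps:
f(s) = 0
a(E, u) = -1/3 (a(E, u) = 1/(-3 + 0) = 1/(-3) = -1/3)
(0*(-14))*(-4/(-5) + (a(-5, 3) - 1*(-3))/4) = (0*(-14))*(-4/(-5) + (-1/3 - 1*(-3))/4) = 0*(-4*(-1/5) + (-1/3 + 3)*(1/4)) = 0*(4/5 + (8/3)*(1/4)) = 0*(4/5 + 2/3) = 0*(22/15) = 0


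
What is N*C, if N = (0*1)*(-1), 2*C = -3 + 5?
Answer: 0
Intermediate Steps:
C = 1 (C = (-3 + 5)/2 = (½)*2 = 1)
N = 0 (N = 0*(-1) = 0)
N*C = 0*1 = 0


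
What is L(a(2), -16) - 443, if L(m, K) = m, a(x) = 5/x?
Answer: -881/2 ≈ -440.50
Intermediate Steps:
L(a(2), -16) - 443 = 5/2 - 443 = -881/2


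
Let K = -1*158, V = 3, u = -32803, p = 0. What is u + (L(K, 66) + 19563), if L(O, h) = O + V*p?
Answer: -13398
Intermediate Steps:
K = -158
L(O, h) = O (L(O, h) = O + 3*0 = O + 0 = O)
u + (L(K, 66) + 19563) = -32803 + (-158 + 19563) = -32803 + 19405 = -13398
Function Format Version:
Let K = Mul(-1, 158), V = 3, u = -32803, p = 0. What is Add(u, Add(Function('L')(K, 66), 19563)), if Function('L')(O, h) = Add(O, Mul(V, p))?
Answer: -13398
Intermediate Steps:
K = -158
Function('L')(O, h) = O (Function('L')(O, h) = Add(O, Mul(3, 0)) = Add(O, 0) = O)
Add(u, Add(Function('L')(K, 66), 19563)) = Add(-32803, Add(-158, 19563)) = Add(-32803, 19405) = -13398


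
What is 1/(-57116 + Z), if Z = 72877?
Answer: 1/15761 ≈ 6.3448e-5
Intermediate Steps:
1/(-57116 + Z) = 1/(-57116 + 72877) = 1/15761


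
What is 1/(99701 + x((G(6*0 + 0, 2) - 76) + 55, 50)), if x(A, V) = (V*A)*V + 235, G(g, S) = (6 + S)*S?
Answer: 1/87436 ≈ 1.1437e-5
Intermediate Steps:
G(g, S) = S*(6 + S)
x(A, V) = 235 + A*V² (x(A, V) = (A*V)*V + 235 = A*V² + 235 = 235 + A*V²)
1/(99701 + x((G(6*0 + 0, 2) - 76) + 55, 50)) = 1/(99701 + (235 + ((2*(6 + 2) - 76) + 55)*50²)) = 1/(99701 + (235 + ((2*8 - 76) + 55)*2500)) = 1/(99701 + (235 + ((16 - 76) + 55)*2500)) = 1/(99701 + (235 + (-60 + 55)*2500)) = 1/(99701 + (235 - 5*2500)) = 1/(99701 + (235 - 12500)) = 1/(99701 - 12265) = 1/87436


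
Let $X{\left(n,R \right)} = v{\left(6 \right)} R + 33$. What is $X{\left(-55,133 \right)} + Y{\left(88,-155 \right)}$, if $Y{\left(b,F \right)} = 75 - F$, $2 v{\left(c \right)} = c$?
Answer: $662$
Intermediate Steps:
$v{\left(c \right)} = \frac{c}{2}$
$X{\left(n,R \right)} = 33 + 3 R$ ($X{\left(n,R \right)} = \frac{1}{2} \cdot 6 R + 33 = 3 R + 33 = 33 + 3 R$)
$X{\left(-55,133 \right)} + Y{\left(88,-155 \right)} = \left(33 + 3 \cdot 133\right) + \left(75 - -155\right) = \left(33 + 399\right) + \left(75 + 155\right) = 432 + 230 = 662$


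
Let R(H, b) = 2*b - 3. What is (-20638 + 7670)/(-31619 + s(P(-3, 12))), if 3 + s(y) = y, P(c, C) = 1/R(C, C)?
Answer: 272328/664061 ≈ 0.41009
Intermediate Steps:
R(H, b) = -3 + 2*b
P(c, C) = 1/(-3 + 2*C)
s(y) = -3 + y
(-20638 + 7670)/(-31619 + s(P(-3, 12))) = (-20638 + 7670)/(-31619 + (-3 + 1/(-3 + 2*12))) = -12968/(-31619 + (-3 + 1/(-3 + 24))) = -12968/(-31619 + (-3 + 1/21)) = -12968/(-31619 - 62/21) = -12968/(-664061/21) = -12968*(-21/664061) = 272328/664061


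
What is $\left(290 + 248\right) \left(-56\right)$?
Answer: $-30128$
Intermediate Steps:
$\left(290 + 248\right) \left(-56\right) = 538 \left(-56\right) = -30128$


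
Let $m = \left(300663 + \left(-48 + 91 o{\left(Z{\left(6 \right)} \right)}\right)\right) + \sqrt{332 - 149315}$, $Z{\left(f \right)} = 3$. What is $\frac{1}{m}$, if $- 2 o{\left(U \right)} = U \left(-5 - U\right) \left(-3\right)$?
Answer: $\frac{99113}{29470209968} - \frac{i \sqrt{148983}}{88410629904} \approx 3.3632 \cdot 10^{-6} - 4.3658 \cdot 10^{-9} i$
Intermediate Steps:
$o{\left(U \right)} = \frac{3 U \left(-5 - U\right)}{2}$ ($o{\left(U \right)} = - \frac{U \left(-5 - U\right) \left(-3\right)}{2} = - \frac{\left(-3\right) U \left(-5 - U\right)}{2} = \frac{3 U \left(-5 - U\right)}{2}$)
$m = 297339 + i \sqrt{148983}$ ($m = \left(300663 + \left(-48 + 91 \left(\left(- \frac{3}{2}\right) 3 \left(5 + 3\right)\right)\right)\right) + \sqrt{332 - 149315} = \left(300663 + \left(-48 + 91 \left(\left(- \frac{3}{2}\right) 3 \cdot 8\right)\right)\right) + \sqrt{-148983} = \left(300663 + \left(-48 + 91 \left(-36\right)\right)\right) + i \sqrt{148983} = \left(300663 - 3324\right) + i \sqrt{148983} = 297339 + i \sqrt{148983} \approx 2.9734 \cdot 10^{5} + 385.98 i$)
$\frac{1}{m} = \frac{1}{297339 + i \sqrt{148983}}$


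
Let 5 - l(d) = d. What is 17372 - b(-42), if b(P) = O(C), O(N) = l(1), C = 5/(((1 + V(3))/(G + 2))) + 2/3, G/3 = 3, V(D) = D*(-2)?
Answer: 17368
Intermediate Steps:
V(D) = -2*D
G = 9 (G = 3*3 = 9)
l(d) = 5 - d
C = -31/3 (C = 5/(((1 - 2*3)/(9 + 2))) + 2/3 = 5/(((1 - 6)/11)) + 2*(1/3) = 5/((-5*1/11)) + 2/3 = 5/(-5/11) + 2/3 = 5*(-11/5) + 2/3 = -11 + 2/3 = -31/3 ≈ -10.333)
O(N) = 4 (O(N) = 5 - 1*1 = 5 - 1 = 4)
b(P) = 4
17372 - b(-42) = 17372 - 1*4 = 17372 - 4 = 17368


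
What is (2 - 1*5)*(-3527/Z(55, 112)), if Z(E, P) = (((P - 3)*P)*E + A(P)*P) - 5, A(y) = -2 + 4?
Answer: 10581/671659 ≈ 0.015754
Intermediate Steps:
A(y) = 2
Z(E, P) = -5 + 2*P + E*P*(-3 + P) (Z(E, P) = (((P - 3)*P)*E + 2*P) - 5 = (((-3 + P)*P)*E + 2*P) - 5 = ((P*(-3 + P))*E + 2*P) - 5 = (E*P*(-3 + P) + 2*P) - 5 = (2*P + E*P*(-3 + P)) - 5 = -5 + 2*P + E*P*(-3 + P))
(2 - 1*5)*(-3527/Z(55, 112)) = (2 - 1*5)*(-3527/(-5 + 2*112 + 55*112² - 3*55*112)) = (2 - 5)*(-3527/(-5 + 224 + 55*12544 - 18480)) = -(-10581)/(-5 + 224 + 689920 - 18480) = -(-10581)/671659 = -3*(-3527/671659) = 10581/671659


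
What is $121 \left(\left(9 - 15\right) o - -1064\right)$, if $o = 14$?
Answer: $118580$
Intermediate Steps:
$121 \left(\left(9 - 15\right) o - -1064\right) = 121 \left(\left(9 - 15\right) 14 - -1064\right) = 121 \left(\left(-6\right) 14 + 1064\right) = 121 \left(-84 + 1064\right) = 121 \cdot 980 = 118580$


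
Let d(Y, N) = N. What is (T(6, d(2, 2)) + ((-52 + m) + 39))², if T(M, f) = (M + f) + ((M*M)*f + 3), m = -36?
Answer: 1156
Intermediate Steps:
T(M, f) = 3 + M + f + f*M² (T(M, f) = (M + f) + (M²*f + 3) = (M + f) + (f*M² + 3) = (M + f) + (3 + f*M²) = 3 + M + f + f*M²)
(T(6, d(2, 2)) + ((-52 + m) + 39))² = ((3 + 6 + 2 + 2*6²) + ((-52 - 36) + 39))² = ((3 + 6 + 2 + 2*36) + (-88 + 39))² = ((3 + 6 + 2 + 72) - 49)² = (83 - 49)² = 34² = 1156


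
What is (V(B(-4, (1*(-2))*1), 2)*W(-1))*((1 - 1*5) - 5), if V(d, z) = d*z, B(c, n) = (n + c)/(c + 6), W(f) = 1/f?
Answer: -54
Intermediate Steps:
B(c, n) = (c + n)/(6 + c)
(V(B(-4, (1*(-2))*1), 2)*W(-1))*((1 - 1*5) - 5) = ((((-4 + (1*(-2))*1)/(6 - 4))*2)/(-1))*((1 - 1*5) - 5) = ((((-4 - 2*1)/2)*2)*(-1))*((1 - 5) - 5) = ((((-4 - 2)/2)*2)*(-1))*(-4 - 5) = ((((½)*(-6))*2)*(-1))*(-9) = (-3*2*(-1))*(-9) = -6*(-1)*(-9) = 6*(-9) = -54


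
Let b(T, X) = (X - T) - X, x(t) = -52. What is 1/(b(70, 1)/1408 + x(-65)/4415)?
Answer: -3108160/191133 ≈ -16.262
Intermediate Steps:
b(T, X) = -T
1/(b(70, 1)/1408 + x(-65)/4415) = 1/(-1*70/1408 - 52/4415) = 1/(-70*1/1408 - 52*1/4415) = 1/(-35/704 - 52/4415) = 1/(-191133/3108160) = -3108160/191133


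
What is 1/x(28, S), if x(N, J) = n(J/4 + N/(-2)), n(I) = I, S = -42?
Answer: -2/49 ≈ -0.040816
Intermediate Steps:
x(N, J) = -N/2 + J/4 (x(N, J) = J/4 + N/(-2) = J*(¼) + N*(-½) = J/4 - N/2 = -N/2 + J/4)
1/x(28, S) = 1/(-½*28 + (¼)*(-42)) = 1/(-14 - 21/2) = 1/(-49/2) = -2/49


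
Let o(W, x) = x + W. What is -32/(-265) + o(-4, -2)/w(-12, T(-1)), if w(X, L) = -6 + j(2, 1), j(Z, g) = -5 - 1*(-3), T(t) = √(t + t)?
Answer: 923/1060 ≈ 0.87075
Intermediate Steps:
o(W, x) = W + x
T(t) = √2*√t (T(t) = √(2*t) = √2*√t)
j(Z, g) = -2 (j(Z, g) = -5 + 3 = -2)
w(X, L) = -8 (w(X, L) = -6 - 2 = -8)
-32/(-265) + o(-4, -2)/w(-12, T(-1)) = -32/(-265) + (-4 - 2)/(-8) = -32*(-1/265) - 6*(-⅛) = 32/265 + ¾ = 923/1060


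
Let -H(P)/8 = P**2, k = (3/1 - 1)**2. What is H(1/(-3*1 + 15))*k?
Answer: -2/9 ≈ -0.22222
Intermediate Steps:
k = 4 (k = (3*1 - 1)**2 = (3 - 1)**2 = 2**2 = 4)
H(P) = -8*P**2
H(1/(-3*1 + 15))*k = -8/(-3*1 + 15)**2*4 = -8/(-3 + 15)**2*4 = -8*(1/12)**2*4 = -8*1/144*4 = -1/18*4 = -2/9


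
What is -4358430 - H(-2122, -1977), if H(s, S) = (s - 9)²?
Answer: -8899591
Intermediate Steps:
H(s, S) = (-9 + s)²
-4358430 - H(-2122, -1977) = -4358430 - (-9 - 2122)² = -4358430 - 1*(-2131)² = -4358430 - 1*4541161 = -4358430 - 4541161 = -8899591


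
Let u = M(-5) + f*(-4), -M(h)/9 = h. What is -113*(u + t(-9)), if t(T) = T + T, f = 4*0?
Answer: -3051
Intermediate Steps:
f = 0
M(h) = -9*h
t(T) = 2*T
u = 45 (u = -9*(-5) + 0*(-4) = 45 + 0 = 45)
-113*(u + t(-9)) = -113*(45 + 2*(-9)) = -113*(45 - 18) = -113*27 = -3051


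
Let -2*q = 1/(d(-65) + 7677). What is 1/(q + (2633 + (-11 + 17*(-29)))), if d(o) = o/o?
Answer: 15356/32692923 ≈ 0.00046970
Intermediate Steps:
d(o) = 1
q = -1/15356 (q = -1/(2*(1 + 7677)) = -½/7678 = -½*1/7678 = -1/15356 ≈ -6.5121e-5)
1/(q + (2633 + (-11 + 17*(-29)))) = 1/(-1/15356 + (2633 + (-11 + 17*(-29)))) = 1/(-1/15356 + (2633 + (-11 - 493))) = 1/(-1/15356 + (2633 - 504)) = 1/(-1/15356 + 2129) = 1/(32692923/15356) = 15356/32692923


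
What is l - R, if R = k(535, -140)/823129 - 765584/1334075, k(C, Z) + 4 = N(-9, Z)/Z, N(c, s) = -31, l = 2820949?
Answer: 86736421979109106643/30747242978900 ≈ 2.8209e+6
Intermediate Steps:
k(C, Z) = -4 - 31/Z
R = -17645024130543/30747242978900 (R = (-4 - 31/(-140))/823129 - 765584/1334075 = (-4 - 31*(-1/140))*(1/823129) - 765584*1/1334075 = (-4 + 31/140)*(1/823129) - 765584/1334075 = -529/140*1/823129 - 765584/1334075 = -529/115238060 - 765584/1334075 = -17645024130543/30747242978900 ≈ -0.57387)
l - R = 2820949 - 1*(-17645024130543/30747242978900) = 2820949 + 17645024130543/30747242978900 = 86736421979109106643/30747242978900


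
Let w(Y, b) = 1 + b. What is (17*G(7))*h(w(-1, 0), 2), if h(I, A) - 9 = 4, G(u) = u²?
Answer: 10829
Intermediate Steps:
h(I, A) = 13 (h(I, A) = 9 + 4 = 13)
(17*G(7))*h(w(-1, 0), 2) = (17*7²)*13 = (17*49)*13 = 833*13 = 10829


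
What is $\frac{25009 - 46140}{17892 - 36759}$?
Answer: $\frac{21131}{18867} \approx 1.12$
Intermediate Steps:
$\frac{25009 - 46140}{17892 - 36759} = - \frac{21131}{-18867} = \left(-21131\right) \left(- \frac{1}{18867}\right) = \frac{21131}{18867}$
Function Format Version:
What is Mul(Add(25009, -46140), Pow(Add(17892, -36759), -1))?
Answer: Rational(21131, 18867) ≈ 1.1200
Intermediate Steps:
Mul(Add(25009, -46140), Pow(Add(17892, -36759), -1)) = Mul(-21131, Pow(-18867, -1)) = Mul(-21131, Rational(-1, 18867)) = Rational(21131, 18867)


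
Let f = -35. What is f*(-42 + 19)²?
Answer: -18515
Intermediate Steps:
f*(-42 + 19)² = -35*(-42 + 19)² = -35*(-23)² = -35*529 = -18515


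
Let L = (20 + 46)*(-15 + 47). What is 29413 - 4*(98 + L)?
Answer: 20573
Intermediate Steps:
L = 2112 (L = 66*32 = 2112)
29413 - 4*(98 + L) = 29413 - 4*(98 + 2112) = 29413 - 4*2210 = 29413 - 1*8840 = 29413 - 8840 = 20573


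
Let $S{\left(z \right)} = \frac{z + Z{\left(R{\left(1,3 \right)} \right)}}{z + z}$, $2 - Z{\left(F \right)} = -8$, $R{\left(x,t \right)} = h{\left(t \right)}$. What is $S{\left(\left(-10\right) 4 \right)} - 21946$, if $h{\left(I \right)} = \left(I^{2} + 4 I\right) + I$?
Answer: $- \frac{175565}{8} \approx -21946.0$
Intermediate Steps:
$h{\left(I \right)} = I^{2} + 5 I$
$R{\left(x,t \right)} = t \left(5 + t\right)$
$Z{\left(F \right)} = 10$ ($Z{\left(F \right)} = 2 - -8 = 2 + 8 = 10$)
$S{\left(z \right)} = \frac{10 + z}{2 z}$ ($S{\left(z \right)} = \frac{z + 10}{z + z} = \frac{10 + z}{2 z}$)
$S{\left(\left(-10\right) 4 \right)} - 21946 = \frac{10 - 40}{2 \left(\left(-10\right) 4\right)} - 21946 = \frac{10 - 40}{2 \left(-40\right)} - 21946 = \frac{1}{2} \left(- \frac{1}{40}\right) \left(-30\right) - 21946 = \frac{3}{8} - 21946 = - \frac{175565}{8}$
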